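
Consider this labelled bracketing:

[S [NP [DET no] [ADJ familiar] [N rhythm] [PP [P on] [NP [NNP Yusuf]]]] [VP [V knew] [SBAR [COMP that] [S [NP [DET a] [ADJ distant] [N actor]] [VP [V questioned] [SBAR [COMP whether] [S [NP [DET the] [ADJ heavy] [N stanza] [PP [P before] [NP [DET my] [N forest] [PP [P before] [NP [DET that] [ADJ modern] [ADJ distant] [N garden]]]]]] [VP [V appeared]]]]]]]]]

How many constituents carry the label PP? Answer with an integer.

The PP constituents are: [PP on Yusuf]; [PP before my forest before that modern distant garden]; [PP before that modern distant garden]. Total: 3.

3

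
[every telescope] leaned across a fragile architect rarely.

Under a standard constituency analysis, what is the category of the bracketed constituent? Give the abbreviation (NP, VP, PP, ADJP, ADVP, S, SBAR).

NP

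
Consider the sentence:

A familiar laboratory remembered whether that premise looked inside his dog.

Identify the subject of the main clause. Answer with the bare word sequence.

In the main clause the verb is "remembered"; the NP preceding it, "a familiar laboratory", is the subject.

a familiar laboratory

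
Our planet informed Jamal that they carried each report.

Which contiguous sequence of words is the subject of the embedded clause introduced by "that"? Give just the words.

they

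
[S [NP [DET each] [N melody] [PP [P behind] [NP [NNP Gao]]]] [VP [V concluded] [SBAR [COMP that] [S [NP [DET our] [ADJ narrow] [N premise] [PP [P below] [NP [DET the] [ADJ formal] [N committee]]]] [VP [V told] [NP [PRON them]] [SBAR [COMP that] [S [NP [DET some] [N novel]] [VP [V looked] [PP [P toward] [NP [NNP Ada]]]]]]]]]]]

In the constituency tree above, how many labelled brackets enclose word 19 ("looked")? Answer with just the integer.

9

Path from the root down to the word: S → VP → SBAR → S → VP → SBAR → S → VP → V. That is 9 enclosing brackets.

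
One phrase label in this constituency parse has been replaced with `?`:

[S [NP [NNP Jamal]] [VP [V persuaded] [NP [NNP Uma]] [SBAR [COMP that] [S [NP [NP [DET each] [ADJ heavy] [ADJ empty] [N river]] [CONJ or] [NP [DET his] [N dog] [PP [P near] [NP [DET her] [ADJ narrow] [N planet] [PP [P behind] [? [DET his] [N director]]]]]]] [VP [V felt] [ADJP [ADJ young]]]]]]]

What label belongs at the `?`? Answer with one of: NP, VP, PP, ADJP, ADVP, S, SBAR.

NP

The `?` node immediately contains: DET 'his', N 'director'. That is the internal structure of a noun phrase, so the label is NP.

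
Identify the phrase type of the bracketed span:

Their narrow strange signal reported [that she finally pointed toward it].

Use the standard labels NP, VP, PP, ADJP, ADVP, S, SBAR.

SBAR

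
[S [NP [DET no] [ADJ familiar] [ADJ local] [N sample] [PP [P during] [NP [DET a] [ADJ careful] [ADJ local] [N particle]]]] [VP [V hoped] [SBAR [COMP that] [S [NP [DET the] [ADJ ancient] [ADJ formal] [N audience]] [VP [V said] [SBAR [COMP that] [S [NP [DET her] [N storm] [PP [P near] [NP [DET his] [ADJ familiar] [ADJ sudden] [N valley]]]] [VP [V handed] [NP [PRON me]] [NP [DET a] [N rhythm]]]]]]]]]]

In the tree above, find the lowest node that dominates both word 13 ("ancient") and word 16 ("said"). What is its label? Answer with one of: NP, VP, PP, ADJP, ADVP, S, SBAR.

S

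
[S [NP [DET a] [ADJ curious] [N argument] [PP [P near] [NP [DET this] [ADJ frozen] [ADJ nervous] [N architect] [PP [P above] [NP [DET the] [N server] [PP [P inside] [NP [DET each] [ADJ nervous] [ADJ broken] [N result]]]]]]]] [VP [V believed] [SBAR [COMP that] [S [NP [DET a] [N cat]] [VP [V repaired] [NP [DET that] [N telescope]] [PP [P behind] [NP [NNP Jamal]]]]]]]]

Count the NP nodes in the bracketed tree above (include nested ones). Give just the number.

Scanning left to right, an opening `[NP` appears at word positions 1, 5, 10, 13, 19, 22, 25 — 7 in total.

7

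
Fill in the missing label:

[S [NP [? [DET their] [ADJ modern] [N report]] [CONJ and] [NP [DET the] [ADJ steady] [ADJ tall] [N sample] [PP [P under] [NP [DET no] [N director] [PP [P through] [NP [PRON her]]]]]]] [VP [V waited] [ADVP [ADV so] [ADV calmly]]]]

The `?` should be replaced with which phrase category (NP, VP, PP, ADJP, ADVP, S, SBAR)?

NP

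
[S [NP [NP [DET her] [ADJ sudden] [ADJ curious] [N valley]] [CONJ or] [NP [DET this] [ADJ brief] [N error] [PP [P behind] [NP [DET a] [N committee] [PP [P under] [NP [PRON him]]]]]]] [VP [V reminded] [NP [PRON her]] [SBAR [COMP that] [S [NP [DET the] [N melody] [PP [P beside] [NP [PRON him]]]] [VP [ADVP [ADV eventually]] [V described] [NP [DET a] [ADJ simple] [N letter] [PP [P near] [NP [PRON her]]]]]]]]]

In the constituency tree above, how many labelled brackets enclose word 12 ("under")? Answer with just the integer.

Path from the root down to the word: S → NP → NP → PP → NP → PP → P. That is 7 enclosing brackets.

7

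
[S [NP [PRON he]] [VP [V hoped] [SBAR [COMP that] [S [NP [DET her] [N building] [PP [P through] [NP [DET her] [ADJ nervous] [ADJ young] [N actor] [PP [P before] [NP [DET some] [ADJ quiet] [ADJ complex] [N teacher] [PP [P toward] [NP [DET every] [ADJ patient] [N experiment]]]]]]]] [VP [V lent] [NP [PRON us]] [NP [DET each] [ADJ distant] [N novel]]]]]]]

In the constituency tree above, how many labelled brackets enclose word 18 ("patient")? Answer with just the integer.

12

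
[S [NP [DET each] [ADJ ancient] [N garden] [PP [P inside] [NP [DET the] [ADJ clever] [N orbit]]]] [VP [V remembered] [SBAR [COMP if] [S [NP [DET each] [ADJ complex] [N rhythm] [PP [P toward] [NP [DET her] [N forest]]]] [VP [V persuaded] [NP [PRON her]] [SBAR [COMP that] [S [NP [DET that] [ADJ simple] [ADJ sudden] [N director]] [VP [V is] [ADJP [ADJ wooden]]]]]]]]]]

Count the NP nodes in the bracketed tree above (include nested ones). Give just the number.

6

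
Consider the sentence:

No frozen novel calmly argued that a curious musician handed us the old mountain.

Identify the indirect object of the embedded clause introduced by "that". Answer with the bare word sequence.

us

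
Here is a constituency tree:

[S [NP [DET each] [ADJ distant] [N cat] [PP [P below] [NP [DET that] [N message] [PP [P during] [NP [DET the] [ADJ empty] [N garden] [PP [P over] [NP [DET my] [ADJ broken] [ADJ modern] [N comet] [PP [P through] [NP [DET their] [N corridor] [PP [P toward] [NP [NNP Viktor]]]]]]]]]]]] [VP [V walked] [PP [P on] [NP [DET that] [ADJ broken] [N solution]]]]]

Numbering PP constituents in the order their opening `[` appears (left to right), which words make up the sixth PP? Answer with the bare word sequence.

on that broken solution

In left-to-right order the PP constituents are "below that message during the empty garden over my broken modern comet through their corridor toward Viktor"; "during the empty garden over my broken modern comet through their corridor toward Viktor"; "over my broken modern comet through their corridor toward Viktor"; "through their corridor toward Viktor"; "toward Viktor"; "on that broken solution". Number 6 is "on that broken solution".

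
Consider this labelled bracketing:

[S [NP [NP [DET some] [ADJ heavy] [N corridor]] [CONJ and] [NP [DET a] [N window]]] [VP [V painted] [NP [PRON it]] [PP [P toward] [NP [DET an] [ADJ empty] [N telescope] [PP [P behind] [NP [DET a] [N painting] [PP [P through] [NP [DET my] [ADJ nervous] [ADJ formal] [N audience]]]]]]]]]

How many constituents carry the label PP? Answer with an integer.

Listing each PP by its span: [PP toward an empty telescope behind a painting through my nervous formal audience]; [PP behind a painting through my nervous formal audience]; [PP through my nervous formal audience] — that makes 3.

3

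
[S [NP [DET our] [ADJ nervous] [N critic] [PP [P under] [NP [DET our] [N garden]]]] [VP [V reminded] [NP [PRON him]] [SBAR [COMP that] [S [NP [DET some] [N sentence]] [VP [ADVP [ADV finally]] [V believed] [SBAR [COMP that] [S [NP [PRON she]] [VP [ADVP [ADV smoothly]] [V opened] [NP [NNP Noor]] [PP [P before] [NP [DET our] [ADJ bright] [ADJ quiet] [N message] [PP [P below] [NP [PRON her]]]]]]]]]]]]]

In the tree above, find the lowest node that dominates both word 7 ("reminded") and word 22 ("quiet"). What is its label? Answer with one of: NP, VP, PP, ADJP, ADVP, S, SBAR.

The smallest bracket enclosing both words is [VP reminded him that some sentence finally believed that she smoothly opened Noor before our bright quiet message below her], so the label is VP.

VP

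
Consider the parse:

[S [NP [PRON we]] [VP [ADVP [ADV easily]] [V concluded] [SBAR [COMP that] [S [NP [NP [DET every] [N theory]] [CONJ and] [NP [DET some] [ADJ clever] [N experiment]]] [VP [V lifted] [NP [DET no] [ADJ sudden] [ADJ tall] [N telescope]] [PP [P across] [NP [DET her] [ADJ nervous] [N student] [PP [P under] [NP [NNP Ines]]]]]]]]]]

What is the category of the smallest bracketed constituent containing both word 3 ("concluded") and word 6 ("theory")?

VP

Both words fall inside [VP easily concluded that every theory and some clever experiment lifted no sudden tall telescope across her nervous student under Ines] (words 2–21), and no smaller constituent contains them both. Label: VP.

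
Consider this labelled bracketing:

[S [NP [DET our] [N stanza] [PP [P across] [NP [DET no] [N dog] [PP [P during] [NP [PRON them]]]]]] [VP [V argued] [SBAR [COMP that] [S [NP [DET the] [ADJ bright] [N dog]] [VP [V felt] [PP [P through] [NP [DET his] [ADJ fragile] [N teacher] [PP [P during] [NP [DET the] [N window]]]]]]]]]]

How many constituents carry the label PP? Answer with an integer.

4

Listing each PP by its span: [PP across no dog during them]; [PP during them]; [PP through his fragile teacher during the window]; [PP during the window] — that makes 4.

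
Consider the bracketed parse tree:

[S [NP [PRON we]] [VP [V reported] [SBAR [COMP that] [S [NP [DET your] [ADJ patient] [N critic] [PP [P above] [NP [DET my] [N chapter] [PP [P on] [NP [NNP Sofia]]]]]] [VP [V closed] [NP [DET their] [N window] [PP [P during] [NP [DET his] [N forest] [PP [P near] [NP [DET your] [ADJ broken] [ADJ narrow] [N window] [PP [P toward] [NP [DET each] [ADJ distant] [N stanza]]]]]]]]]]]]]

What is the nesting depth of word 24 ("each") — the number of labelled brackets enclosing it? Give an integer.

13

Path from the root down to the word: S → VP → SBAR → S → VP → NP → PP → NP → PP → NP → PP → NP → DET. That is 13 enclosing brackets.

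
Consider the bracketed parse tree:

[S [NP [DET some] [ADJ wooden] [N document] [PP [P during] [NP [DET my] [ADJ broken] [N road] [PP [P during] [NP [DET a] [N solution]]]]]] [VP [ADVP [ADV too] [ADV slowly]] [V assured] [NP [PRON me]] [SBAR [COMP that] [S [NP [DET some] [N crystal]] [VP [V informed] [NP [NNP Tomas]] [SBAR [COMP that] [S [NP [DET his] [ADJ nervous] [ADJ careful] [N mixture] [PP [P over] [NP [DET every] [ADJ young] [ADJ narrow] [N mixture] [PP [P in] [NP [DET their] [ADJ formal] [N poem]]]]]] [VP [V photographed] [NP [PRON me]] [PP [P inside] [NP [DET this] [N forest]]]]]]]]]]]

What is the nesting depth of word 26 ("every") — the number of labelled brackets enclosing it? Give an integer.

11

Path from the root down to the word: S → VP → SBAR → S → VP → SBAR → S → NP → PP → NP → DET. That is 11 enclosing brackets.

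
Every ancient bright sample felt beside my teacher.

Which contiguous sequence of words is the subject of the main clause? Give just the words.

"every ancient bright sample" is the NP that combines with the VP headed by "felt" to form the main clause — the subject.

every ancient bright sample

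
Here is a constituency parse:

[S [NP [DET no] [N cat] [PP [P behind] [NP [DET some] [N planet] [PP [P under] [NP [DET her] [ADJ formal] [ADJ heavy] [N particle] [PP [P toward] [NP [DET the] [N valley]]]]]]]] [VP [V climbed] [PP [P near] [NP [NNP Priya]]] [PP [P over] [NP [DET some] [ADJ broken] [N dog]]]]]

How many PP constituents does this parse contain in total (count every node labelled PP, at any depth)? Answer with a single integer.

5

Scanning left to right, an opening `[PP` appears at word positions 3, 6, 11, 15, 17 — 5 in total.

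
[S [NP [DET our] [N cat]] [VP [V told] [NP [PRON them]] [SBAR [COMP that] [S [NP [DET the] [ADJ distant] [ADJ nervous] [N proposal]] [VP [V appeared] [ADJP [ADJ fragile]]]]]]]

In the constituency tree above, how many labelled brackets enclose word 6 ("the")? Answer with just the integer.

6

The word sits inside DET, which is inside NP, inside S, inside SBAR, inside VP, inside S — 6 brackets in all.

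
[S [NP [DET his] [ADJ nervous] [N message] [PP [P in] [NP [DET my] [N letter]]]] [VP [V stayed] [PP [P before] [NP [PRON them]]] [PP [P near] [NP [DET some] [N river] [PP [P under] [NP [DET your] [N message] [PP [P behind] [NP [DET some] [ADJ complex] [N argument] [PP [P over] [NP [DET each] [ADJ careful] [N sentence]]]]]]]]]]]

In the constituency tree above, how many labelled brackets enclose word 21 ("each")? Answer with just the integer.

11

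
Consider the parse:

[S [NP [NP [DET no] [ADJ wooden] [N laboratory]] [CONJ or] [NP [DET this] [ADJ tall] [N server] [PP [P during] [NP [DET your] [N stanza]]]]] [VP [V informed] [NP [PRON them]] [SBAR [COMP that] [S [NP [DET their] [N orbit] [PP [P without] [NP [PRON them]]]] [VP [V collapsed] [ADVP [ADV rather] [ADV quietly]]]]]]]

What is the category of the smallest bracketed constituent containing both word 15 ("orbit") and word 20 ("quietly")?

S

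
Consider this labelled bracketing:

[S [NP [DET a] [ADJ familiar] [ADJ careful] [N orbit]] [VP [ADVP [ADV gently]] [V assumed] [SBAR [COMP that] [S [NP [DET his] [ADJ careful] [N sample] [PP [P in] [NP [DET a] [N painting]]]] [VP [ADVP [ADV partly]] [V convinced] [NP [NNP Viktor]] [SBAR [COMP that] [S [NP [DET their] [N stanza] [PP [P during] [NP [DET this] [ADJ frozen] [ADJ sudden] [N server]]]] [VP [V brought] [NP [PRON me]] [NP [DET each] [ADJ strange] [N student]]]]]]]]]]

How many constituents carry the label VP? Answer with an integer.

3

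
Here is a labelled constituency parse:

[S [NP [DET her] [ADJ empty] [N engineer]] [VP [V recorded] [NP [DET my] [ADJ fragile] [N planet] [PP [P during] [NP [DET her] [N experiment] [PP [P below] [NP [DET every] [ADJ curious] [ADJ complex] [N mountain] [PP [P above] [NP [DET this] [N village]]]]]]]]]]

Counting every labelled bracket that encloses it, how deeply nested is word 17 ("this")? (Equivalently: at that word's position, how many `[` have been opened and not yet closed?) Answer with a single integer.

10

The word sits inside DET, which is inside NP, inside PP, inside NP, inside PP, inside NP, inside PP, inside NP, inside VP, inside S — 10 brackets in all.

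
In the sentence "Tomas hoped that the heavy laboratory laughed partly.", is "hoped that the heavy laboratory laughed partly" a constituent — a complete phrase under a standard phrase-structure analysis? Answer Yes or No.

These words form the whole verb phrase headed by "hoped", so yes — one constituent.

Yes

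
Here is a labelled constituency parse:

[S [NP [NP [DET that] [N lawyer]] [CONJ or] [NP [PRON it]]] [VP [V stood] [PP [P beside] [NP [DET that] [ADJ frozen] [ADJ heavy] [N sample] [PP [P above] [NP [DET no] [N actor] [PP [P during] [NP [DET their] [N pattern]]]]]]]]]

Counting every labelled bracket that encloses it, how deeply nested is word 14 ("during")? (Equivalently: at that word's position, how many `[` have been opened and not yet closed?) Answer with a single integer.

8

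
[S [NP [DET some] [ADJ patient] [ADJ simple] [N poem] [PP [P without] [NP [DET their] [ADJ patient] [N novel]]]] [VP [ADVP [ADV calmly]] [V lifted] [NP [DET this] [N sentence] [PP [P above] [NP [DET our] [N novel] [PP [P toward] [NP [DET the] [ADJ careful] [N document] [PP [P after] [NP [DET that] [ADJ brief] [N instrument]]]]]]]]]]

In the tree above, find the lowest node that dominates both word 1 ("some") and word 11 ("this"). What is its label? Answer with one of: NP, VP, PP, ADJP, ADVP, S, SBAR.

S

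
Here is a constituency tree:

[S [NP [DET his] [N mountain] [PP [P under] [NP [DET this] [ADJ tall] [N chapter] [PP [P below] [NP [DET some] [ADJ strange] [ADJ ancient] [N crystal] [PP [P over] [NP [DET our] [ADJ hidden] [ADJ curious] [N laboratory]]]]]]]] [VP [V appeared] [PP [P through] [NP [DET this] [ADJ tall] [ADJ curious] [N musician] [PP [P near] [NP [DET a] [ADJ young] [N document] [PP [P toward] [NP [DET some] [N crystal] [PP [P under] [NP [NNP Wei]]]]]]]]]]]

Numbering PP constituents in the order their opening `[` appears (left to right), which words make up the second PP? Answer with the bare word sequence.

below some strange ancient crystal over our hidden curious laboratory

In left-to-right order the PP constituents are "under this tall chapter below some strange ancient crystal over our hidden curious laboratory"; "below some strange ancient crystal over our hidden curious laboratory"; "over our hidden curious laboratory"; "through this tall curious musician near a young document toward some crystal under Wei"; "near a young document toward some crystal under Wei"; "toward some crystal under Wei"; "under Wei". Number 2 is "below some strange ancient crystal over our hidden curious laboratory".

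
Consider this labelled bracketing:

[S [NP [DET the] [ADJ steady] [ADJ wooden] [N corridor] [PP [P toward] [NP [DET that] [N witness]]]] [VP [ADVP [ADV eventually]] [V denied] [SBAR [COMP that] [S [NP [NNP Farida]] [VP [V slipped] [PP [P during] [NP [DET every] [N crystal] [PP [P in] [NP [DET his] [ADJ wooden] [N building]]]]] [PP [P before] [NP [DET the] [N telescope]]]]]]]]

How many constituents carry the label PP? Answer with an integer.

Scanning left to right, an opening `[PP` appears at word positions 5, 13, 16, 20 — 4 in total.

4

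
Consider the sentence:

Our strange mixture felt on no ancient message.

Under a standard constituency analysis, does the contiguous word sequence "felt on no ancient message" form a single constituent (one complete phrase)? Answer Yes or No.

Yes

The sequence corresponds to a single VP node — the verb phrase "felt on no ancient message".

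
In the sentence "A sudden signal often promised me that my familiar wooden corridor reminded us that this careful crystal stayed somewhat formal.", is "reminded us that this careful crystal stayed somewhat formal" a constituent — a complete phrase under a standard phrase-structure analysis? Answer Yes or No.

Yes

"reminded us that this careful crystal stayed somewhat formal" is exactly the verb phrase [VP reminded us that this careful crystal stayed somewhat formal], a complete constituent.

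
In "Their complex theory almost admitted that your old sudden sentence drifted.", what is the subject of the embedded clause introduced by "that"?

In the embedded clause introduced by "that" the verb is "drifted"; the NP preceding it, "your old sudden sentence", is the subject.

your old sudden sentence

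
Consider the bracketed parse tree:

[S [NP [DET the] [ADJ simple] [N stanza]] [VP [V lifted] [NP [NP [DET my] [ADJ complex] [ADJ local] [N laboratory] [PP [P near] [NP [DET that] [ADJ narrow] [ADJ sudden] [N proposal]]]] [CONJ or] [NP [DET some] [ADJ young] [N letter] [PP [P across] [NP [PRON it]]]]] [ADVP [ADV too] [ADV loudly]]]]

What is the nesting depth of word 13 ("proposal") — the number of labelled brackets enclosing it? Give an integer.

Path from the root down to the word: S → VP → NP → NP → PP → NP → N. That is 7 enclosing brackets.

7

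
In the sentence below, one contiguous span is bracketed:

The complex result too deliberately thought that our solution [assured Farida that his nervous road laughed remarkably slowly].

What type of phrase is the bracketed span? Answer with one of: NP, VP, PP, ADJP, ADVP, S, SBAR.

"assured" is the head of the bracketed span, so the span is a verb phrase: VP.

VP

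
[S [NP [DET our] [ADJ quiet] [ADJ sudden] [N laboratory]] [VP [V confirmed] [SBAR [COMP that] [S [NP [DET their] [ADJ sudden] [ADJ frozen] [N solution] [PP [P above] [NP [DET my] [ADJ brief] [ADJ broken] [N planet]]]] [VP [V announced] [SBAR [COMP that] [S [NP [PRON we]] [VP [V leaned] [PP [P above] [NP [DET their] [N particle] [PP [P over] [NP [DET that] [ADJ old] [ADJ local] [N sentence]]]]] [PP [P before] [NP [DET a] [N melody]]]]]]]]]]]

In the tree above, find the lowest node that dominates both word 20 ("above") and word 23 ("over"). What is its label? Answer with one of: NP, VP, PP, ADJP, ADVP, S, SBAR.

The smallest bracket enclosing both words is [PP above their particle over that old local sentence], so the label is PP.

PP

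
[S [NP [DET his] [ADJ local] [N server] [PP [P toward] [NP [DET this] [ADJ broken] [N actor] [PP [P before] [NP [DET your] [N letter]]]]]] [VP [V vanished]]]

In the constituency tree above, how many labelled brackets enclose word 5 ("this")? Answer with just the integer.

5

The word sits inside DET, which is inside NP, inside PP, inside NP, inside S — 5 brackets in all.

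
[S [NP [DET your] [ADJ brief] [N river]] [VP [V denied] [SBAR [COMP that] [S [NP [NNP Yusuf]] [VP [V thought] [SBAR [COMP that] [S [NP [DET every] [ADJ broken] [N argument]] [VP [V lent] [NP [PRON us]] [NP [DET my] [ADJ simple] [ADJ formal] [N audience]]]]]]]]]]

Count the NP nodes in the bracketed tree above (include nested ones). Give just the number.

Listing each NP by its span: [NP your brief river]; [NP Yusuf]; [NP every broken argument]; [NP us]; [NP my simple formal audience] — that makes 5.

5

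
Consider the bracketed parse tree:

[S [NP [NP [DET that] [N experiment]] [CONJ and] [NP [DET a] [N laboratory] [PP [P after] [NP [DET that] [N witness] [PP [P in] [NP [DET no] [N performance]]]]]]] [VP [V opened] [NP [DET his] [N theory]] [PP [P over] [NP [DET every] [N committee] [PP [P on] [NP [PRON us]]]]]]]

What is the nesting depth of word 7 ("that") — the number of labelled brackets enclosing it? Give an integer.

The word sits inside DET, which is inside NP, inside PP, inside NP, inside NP, inside S — 6 brackets in all.

6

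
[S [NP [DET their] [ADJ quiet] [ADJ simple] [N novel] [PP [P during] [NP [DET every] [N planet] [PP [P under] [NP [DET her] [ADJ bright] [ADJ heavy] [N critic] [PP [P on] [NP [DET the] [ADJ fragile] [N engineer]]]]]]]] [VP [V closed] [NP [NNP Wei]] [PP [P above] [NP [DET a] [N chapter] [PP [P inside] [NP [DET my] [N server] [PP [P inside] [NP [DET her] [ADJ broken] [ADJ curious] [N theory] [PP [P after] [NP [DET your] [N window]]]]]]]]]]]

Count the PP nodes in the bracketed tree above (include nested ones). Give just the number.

7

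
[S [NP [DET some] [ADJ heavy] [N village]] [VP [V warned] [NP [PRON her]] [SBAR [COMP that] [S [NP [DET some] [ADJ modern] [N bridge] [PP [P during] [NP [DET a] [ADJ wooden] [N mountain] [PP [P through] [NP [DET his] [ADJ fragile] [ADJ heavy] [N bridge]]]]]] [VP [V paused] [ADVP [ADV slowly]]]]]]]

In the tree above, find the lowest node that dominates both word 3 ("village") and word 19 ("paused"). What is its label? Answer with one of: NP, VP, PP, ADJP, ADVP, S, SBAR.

Both words fall inside [S some heavy village warned her that some modern bridge during a wooden mountain through his fragile heavy bridge paused slowly] (words 1–20), and no smaller constituent contains them both. Label: S.

S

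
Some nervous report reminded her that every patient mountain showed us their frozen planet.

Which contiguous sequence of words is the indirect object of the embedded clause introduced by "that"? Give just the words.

us

The verb of the embedded clause introduced by "that" is "showed"; its indirect object is the NP "us".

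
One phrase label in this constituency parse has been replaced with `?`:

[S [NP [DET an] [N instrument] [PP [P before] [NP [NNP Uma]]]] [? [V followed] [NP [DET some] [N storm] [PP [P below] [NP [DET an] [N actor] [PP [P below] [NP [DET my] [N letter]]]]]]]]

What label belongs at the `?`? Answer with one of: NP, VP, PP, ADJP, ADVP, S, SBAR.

VP

A constituent whose immediate children are V 'followed', NP is a verb phrase: VP.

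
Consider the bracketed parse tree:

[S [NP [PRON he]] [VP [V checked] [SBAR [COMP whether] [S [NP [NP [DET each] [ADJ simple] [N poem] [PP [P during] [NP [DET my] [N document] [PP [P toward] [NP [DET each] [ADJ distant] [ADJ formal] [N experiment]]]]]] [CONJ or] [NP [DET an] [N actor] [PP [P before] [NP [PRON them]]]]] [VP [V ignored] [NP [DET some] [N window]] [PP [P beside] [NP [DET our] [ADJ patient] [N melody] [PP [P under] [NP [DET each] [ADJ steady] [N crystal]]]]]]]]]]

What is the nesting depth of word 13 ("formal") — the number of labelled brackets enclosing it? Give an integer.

Counting open brackets not yet closed at "formal": [S [VP [SBAR [S [NP [NP [PP [NP [PP [NP [ADJ = 11.

11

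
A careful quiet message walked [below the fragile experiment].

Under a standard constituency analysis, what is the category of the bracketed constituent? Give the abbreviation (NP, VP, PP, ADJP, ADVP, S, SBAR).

The bracketed span "below the fragile experiment" is headed by "below", making it a prepositional phrase (PP).

PP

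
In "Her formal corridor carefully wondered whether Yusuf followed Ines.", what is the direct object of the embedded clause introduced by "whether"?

Ines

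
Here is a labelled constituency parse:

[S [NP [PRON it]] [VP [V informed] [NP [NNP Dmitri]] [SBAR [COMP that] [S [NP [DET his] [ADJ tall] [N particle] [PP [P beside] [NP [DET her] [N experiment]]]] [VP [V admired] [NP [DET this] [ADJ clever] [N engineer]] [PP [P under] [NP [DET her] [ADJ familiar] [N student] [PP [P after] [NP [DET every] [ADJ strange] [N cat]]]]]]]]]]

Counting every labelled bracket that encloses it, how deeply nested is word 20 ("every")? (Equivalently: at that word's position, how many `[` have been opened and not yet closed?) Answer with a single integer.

Counting open brackets not yet closed at "every": [S [VP [SBAR [S [VP [PP [NP [PP [NP [DET = 10.

10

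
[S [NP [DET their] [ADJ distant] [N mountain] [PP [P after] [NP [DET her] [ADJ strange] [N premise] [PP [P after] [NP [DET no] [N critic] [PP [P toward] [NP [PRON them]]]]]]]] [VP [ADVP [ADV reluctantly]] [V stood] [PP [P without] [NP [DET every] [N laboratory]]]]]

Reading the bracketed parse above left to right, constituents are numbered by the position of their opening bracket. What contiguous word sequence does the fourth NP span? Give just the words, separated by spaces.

The NP opening brackets appear, in order, over: "their distant mountain after her strange premise after no critic toward them"; "her strange premise after no critic toward them"; "no critic toward them"; "them"; "every laboratory". The fourth one spans "them".

them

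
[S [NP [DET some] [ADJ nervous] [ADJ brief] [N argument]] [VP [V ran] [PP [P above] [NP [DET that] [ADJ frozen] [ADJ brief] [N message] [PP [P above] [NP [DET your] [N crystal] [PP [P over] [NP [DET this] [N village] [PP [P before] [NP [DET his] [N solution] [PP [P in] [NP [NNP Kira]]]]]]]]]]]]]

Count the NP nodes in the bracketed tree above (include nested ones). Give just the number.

6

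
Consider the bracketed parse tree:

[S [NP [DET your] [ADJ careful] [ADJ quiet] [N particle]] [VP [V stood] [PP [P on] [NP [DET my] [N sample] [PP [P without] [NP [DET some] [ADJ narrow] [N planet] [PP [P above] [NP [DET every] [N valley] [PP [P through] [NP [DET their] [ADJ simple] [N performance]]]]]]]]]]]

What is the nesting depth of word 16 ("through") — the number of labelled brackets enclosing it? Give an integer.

10

Path from the root down to the word: S → VP → PP → NP → PP → NP → PP → NP → PP → P. That is 10 enclosing brackets.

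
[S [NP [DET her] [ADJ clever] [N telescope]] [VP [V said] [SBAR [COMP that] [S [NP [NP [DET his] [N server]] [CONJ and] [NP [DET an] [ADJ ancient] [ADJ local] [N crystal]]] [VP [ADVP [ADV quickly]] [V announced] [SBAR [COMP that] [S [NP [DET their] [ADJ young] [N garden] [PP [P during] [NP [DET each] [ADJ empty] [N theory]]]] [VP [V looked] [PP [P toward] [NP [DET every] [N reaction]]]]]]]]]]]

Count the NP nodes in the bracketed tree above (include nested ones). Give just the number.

7

Listing each NP by its span: [NP her clever telescope]; [NP his server and an ancient local crystal]; [NP his server]; [NP an ancient local crystal]; [NP their young garden during each empty theory]; [NP each empty theory] … — that makes 7.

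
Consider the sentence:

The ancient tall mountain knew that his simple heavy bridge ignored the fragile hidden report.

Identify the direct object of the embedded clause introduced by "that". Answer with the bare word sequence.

"ignored" heads the VP of the embedded clause introduced by "that", and "the fragile hidden report" is its direct object.

the fragile hidden report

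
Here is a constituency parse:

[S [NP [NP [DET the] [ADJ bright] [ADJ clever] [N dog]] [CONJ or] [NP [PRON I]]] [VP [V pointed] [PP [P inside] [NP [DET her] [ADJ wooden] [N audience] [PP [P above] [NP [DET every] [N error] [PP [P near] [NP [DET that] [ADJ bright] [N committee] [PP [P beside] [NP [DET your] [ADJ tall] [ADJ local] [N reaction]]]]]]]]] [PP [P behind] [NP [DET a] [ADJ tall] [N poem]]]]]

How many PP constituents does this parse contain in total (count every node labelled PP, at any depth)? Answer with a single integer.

Listing each PP by its span: [PP inside her wooden audience above every error near that bright committee beside your tall local reaction]; [PP above every error near that bright committee beside your tall local reaction]; [PP near that bright committee beside your tall local reaction]; [PP beside your tall local reaction]; [PP behind a tall poem] — that makes 5.

5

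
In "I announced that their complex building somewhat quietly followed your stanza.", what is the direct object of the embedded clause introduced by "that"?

your stanza

The verb of the embedded clause introduced by "that" is "followed"; its direct object is the NP "your stanza".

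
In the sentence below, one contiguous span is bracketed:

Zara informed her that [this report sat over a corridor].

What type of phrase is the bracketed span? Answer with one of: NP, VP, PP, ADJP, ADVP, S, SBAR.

The bracketed span "this report sat over a corridor" is headed by "sat", making it a clause (S).

S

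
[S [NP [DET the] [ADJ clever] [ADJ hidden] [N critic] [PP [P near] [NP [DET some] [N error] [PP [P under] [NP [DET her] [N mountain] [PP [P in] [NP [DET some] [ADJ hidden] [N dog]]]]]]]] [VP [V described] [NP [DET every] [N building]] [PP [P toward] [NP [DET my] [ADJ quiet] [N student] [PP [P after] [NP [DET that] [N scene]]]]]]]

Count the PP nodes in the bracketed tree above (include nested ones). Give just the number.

5

The PP constituents are: [PP near some error under her mountain in some hidden dog]; [PP under her mountain in some hidden dog]; [PP in some hidden dog]; [PP toward my quiet student after that scene]; [PP after that scene]. Total: 5.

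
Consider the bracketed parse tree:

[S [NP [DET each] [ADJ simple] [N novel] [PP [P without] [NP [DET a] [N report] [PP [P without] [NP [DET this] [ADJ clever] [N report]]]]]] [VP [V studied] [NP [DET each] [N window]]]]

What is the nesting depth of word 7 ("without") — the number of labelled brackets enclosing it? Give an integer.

Counting open brackets not yet closed at "without": [S [NP [PP [NP [PP [P = 6.

6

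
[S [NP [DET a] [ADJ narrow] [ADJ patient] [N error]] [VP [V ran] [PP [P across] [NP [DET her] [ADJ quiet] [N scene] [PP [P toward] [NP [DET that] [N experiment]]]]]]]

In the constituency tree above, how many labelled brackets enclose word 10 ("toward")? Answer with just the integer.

6

The word sits inside P, which is inside PP, inside NP, inside PP, inside VP, inside S — 6 brackets in all.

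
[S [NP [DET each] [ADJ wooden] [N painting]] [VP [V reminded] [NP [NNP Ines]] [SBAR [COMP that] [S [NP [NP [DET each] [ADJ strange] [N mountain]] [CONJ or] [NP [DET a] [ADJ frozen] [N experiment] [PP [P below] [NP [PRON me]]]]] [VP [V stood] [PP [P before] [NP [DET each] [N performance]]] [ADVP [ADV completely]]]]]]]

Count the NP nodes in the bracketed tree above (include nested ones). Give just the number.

7

The NP constituents are: [NP each wooden painting]; [NP Ines]; [NP each strange mountain or a frozen experiment below me]; [NP each strange mountain]; [NP a frozen experiment below me]; [NP me] …. Total: 7.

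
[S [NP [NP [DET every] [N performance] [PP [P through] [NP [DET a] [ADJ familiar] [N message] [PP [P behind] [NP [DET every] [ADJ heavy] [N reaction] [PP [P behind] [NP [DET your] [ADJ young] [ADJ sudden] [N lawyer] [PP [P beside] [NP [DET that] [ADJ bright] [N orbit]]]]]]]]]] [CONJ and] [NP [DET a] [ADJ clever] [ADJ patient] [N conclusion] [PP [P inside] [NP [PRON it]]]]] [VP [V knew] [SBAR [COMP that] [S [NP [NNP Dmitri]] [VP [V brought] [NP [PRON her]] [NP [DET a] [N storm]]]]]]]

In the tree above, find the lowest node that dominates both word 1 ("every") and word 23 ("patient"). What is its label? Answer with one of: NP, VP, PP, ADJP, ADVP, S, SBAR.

The smallest bracket enclosing both words is [NP every performance through a familiar message behind every heavy reaction behind your young sudden lawyer beside that bright orbit and a clever patient conclusion inside it], so the label is NP.

NP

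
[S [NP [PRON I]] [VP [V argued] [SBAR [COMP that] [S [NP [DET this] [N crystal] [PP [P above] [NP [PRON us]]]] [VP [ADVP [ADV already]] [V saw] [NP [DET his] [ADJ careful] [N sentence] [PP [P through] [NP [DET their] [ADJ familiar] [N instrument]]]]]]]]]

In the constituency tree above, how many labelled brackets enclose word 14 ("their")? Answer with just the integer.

9

The word sits inside DET, which is inside NP, inside PP, inside NP, inside VP, inside S, inside SBAR, inside VP, inside S — 9 brackets in all.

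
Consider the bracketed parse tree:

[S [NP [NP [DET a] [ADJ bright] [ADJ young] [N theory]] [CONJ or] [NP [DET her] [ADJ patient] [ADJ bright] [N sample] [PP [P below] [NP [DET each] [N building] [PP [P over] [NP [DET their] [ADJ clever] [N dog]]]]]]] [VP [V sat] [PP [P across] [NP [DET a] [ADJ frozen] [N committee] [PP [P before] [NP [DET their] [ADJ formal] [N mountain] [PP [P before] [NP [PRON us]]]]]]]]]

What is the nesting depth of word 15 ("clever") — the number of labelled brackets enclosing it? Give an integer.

8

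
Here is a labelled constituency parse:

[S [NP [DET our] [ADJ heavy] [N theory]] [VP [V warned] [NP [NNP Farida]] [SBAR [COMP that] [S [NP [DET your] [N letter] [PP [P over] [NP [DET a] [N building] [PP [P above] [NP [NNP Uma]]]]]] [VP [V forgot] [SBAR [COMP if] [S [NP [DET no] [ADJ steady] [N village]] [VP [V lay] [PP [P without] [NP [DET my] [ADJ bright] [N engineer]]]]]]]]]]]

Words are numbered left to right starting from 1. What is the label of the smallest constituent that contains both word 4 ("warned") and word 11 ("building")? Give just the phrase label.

VP

The smallest bracket enclosing both words is [VP warned Farida that your letter over a building above Uma forgot if no steady village lay without my bright engineer], so the label is VP.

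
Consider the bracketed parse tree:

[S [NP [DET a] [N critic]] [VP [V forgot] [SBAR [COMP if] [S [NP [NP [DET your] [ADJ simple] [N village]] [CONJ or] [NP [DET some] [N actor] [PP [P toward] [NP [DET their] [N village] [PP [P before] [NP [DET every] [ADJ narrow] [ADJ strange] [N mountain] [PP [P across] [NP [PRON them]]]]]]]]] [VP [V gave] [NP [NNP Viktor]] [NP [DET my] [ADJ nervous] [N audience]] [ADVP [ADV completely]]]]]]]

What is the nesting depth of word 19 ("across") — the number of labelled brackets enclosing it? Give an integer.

The word sits inside P, which is inside PP, inside NP, inside PP, inside NP, inside PP, inside NP, inside NP, inside S, inside SBAR, inside VP, inside S — 12 brackets in all.

12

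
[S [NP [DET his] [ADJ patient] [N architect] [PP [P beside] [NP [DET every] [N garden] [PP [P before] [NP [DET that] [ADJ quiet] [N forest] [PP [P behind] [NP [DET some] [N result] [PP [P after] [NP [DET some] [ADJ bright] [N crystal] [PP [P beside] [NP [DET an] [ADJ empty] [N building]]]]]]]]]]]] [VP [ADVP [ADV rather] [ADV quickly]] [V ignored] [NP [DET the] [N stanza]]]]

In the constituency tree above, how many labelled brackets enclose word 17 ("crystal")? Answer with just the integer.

Path from the root down to the word: S → NP → PP → NP → PP → NP → PP → NP → PP → NP → N. That is 11 enclosing brackets.

11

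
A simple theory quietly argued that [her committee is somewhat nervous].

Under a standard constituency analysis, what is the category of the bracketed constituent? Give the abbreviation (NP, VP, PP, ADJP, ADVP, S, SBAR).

S

"is" is the head of the bracketed span, so the span is a clause: S.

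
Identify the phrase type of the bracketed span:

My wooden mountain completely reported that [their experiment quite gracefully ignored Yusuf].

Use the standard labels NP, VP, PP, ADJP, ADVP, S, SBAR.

S

The bracketed span "their experiment quite gracefully ignored Yusuf" is headed by "ignored", making it a clause (S).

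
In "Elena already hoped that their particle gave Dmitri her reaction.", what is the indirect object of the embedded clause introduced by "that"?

Dmitri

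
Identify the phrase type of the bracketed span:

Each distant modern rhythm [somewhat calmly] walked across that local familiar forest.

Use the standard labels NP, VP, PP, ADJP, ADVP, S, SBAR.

ADVP

The span is built around the adverb "calmly" — an adverb phrase (ADVP).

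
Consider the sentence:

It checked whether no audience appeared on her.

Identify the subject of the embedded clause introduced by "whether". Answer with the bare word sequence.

In the embedded clause introduced by "whether" the verb is "appeared"; the NP preceding it, "no audience", is the subject.

no audience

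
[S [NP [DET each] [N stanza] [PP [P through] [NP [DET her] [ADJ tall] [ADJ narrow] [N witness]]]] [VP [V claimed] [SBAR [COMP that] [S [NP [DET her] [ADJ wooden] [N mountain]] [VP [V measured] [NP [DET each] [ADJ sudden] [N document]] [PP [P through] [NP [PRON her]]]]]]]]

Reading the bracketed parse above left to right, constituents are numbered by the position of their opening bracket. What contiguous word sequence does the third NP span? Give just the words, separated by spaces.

Opening `[NP` markers occur at word positions 1, 4, 10, 14, 18; the third of these opens the constituent [NP her wooden mountain].

her wooden mountain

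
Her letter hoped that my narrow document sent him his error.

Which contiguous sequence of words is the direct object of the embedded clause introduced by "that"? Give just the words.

his error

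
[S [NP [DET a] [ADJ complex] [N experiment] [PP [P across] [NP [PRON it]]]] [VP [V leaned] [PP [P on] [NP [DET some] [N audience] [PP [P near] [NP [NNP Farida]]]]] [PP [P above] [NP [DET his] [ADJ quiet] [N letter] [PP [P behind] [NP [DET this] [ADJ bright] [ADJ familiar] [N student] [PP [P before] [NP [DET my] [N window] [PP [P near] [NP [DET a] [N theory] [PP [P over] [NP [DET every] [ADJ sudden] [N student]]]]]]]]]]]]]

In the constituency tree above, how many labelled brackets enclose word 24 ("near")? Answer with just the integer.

10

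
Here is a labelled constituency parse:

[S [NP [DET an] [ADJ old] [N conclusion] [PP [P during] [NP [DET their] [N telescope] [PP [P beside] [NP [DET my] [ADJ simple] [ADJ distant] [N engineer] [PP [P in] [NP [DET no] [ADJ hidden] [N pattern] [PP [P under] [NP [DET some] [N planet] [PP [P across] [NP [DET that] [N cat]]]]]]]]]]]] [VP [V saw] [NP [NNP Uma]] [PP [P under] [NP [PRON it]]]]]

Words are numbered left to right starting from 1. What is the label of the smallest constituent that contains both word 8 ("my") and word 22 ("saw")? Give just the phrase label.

S

The smallest bracket enclosing both words is [S an old conclusion during their telescope beside my simple distant engineer in no hidden pattern under some planet across that cat saw Uma under it], so the label is S.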